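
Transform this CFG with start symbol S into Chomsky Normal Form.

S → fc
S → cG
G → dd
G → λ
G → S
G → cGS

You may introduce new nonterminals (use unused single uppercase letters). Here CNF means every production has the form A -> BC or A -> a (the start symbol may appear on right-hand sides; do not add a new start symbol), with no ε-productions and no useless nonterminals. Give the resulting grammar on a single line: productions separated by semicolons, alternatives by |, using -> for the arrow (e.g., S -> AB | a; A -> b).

Nullable: {G}; after ε-elimination: S -> c | cG | fc; G -> S | cS | dd | cGS.
After unit-elimination: S -> c | cG | fc; G -> c | cG | cS | dd | fc | cGS.
TERM: introduce A -> c, B -> d, C -> f and substitute in every rule of length ≥2.
BIN: G -> AGS becomes G -> AD, D -> GS.

S -> c | AG | CA; A -> c; B -> d; C -> f; D -> GS; G -> c | AD | AG | AS | BB | CA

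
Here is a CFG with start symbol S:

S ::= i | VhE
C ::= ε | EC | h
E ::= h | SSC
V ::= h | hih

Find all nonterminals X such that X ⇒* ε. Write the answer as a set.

Directly nullable (have an ε-rule): {C}.
Not nullable: E, S, V — each has a terminal in every rule's right-hand side or depends on a non-nullable symbol.

{C}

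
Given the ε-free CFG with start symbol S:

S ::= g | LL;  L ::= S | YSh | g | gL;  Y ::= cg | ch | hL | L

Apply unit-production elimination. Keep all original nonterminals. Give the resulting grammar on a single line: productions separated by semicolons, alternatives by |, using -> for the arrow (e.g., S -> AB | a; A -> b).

Unit productions: L->S, Y->L.
Unit pairs (A ⇒* B via units): (L,S), (Y,L), (Y,S).
S: inherits non-unit rules of {S} → LL | g.
L: inherits non-unit rules of {L, S} → LL | YSh | g | gL.
Y: inherits non-unit rules of {L, S, Y} → LL | YSh | cg | ch | g | gL | hL.

S -> g | LL; L -> g | LL | gL | YSh; Y -> g | LL | cg | ch | gL | hL | YSh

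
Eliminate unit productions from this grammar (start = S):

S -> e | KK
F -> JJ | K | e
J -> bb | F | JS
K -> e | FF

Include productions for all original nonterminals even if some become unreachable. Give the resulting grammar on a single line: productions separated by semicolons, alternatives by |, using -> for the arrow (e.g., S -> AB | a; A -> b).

S -> e | KK; F -> e | FF | JJ; J -> e | FF | JJ | JS | bb; K -> e | FF

Unit productions: F->K, J->F.
Unit pairs (A ⇒* B via units): (F,K), (J,F), (J,K).
S: inherits non-unit rules of {S} → KK | e.
F: inherits non-unit rules of {F, K} → FF | JJ | e.
J: inherits non-unit rules of {F, J, K} → FF | JJ | JS | bb | e.
K: inherits non-unit rules of {K} → FF | e.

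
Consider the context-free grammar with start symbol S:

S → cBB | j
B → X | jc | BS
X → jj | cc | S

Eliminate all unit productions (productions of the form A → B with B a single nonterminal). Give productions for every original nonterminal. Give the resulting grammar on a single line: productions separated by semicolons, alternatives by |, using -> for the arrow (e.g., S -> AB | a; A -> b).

Unit productions: B->X, X->S.
Unit pairs (A ⇒* B via units): (B,S), (B,X), (X,S).
S: inherits non-unit rules of {S} → cBB | j.
B: inherits non-unit rules of {B, S, X} → BS | cBB | cc | j | jc | jj.
X: inherits non-unit rules of {S, X} → cBB | cc | j | jj.

S -> j | cBB; B -> j | BS | cc | jc | jj | cBB; X -> j | cc | jj | cBB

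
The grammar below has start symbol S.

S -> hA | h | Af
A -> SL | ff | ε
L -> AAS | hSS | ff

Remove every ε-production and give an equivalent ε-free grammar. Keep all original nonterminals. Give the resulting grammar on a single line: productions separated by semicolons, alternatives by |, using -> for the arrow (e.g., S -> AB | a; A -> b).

S -> f | h | Af | hA; A -> SL | ff; L -> S | AS | ff | AAS | hSS

Nullable set: {A}.
S -> Af: A nullable, giving Af | f.
S -> hA: A nullable, giving h | hA.
Drop A -> ε.
L -> AAS: A, A nullable, giving AAS | AS | S.
Unchanged (no nullable symbols): S -> h; A -> SL; A -> ff; L -> ff; L -> hSS.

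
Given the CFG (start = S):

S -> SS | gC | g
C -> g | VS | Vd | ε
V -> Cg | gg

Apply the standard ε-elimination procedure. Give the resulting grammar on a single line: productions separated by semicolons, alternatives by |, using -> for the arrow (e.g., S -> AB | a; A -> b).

Nullable set: {C}.
S -> gC: C nullable, giving g | gC.
Drop C -> ε.
V -> Cg: C nullable, giving Cg | g.
Unchanged (no nullable symbols): S -> SS; S -> g; C -> VS; C -> Vd; C -> g; V -> gg.

S -> g | SS | gC; C -> g | VS | Vd; V -> g | Cg | gg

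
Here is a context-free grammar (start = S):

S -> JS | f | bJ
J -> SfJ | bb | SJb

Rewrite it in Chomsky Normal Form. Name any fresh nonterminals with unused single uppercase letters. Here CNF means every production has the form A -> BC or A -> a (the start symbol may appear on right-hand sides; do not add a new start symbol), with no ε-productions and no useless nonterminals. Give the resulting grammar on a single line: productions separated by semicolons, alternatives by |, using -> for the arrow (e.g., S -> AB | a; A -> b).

S -> f | AJ | JS; A -> b; B -> f; C -> BJ; D -> JA; J -> AA | SC | SD

No ε-productions.
No unit productions to eliminate.
TERM: introduce A -> b, B -> f and substitute in every rule of length ≥2.
BIN: J -> SBJ becomes J -> SC, C -> BJ; J -> SJA becomes J -> SD, D -> JA.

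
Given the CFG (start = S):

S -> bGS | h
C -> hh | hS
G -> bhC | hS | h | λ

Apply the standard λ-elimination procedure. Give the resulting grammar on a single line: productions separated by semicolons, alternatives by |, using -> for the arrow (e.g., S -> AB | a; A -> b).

Nullable set: {G}.
S -> bGS: G nullable, giving bGS | bS.
Drop G -> λ.
Unchanged (no nullable symbols): S -> h; C -> hS; C -> hh; G -> bhC; G -> h; G -> hS.

S -> h | bS | bGS; C -> hS | hh; G -> h | hS | bhC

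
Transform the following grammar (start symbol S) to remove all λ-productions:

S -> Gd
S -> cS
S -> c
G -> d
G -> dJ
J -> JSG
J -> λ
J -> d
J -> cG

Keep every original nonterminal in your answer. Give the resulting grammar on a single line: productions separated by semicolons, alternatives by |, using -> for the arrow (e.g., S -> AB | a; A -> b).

S -> c | Gd | cS; G -> d | dJ; J -> d | SG | cG | JSG

Nullable set: {J}.
G -> dJ: J nullable, giving d | dJ.
Drop J -> λ.
J -> JSG: J nullable, giving JSG | SG.
Unchanged (no nullable symbols): S -> Gd; S -> c; S -> cS; G -> d; J -> cG; J -> d.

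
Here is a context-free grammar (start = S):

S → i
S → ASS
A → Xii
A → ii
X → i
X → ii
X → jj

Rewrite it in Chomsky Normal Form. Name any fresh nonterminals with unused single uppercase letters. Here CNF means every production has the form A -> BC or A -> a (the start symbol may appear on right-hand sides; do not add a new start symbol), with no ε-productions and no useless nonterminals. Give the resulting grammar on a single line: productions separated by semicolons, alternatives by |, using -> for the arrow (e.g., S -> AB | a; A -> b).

No ε-productions.
No unit productions to eliminate.
TERM: introduce B -> i, C -> j and substitute in every rule of length ≥2.
BIN: A -> XBB becomes A -> XD, D -> BB; S -> ASS becomes S -> AE, E -> SS.

S -> i | AE; A -> BB | XD; B -> i; C -> j; D -> BB; E -> SS; X -> i | BB | CC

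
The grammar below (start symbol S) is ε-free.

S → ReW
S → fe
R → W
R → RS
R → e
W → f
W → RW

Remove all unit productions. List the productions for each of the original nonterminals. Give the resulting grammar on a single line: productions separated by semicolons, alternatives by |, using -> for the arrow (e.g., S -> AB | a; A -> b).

Unit productions: R->W.
Unit pairs (A ⇒* B via units): (R,W).
S: inherits non-unit rules of {S} → ReW | fe.
R: inherits non-unit rules of {R, W} → RS | RW | e | f.
W: inherits non-unit rules of {W} → RW | f.

S -> fe | ReW; R -> e | f | RS | RW; W -> f | RW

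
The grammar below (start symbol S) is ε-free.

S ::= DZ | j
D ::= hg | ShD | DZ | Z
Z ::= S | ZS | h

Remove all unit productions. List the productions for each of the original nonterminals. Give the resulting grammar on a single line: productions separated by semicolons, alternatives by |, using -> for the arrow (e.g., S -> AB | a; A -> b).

Unit productions: D->Z, Z->S.
Unit pairs (A ⇒* B via units): (D,S), (D,Z), (Z,S).
S: inherits non-unit rules of {S} → DZ | j.
D: inherits non-unit rules of {D, S, Z} → DZ | ShD | ZS | h | hg | j.
Z: inherits non-unit rules of {S, Z} → DZ | ZS | h | j.

S -> j | DZ; D -> h | j | DZ | ZS | hg | ShD; Z -> h | j | DZ | ZS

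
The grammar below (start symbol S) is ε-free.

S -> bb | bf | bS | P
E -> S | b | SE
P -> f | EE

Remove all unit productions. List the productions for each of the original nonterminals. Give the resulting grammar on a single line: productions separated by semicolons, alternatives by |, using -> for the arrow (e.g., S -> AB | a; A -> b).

Unit productions: E->S, S->P.
Unit pairs (A ⇒* B via units): (E,P), (E,S), (S,P).
S: inherits non-unit rules of {P, S} → EE | bS | bb | bf | f.
E: inherits non-unit rules of {E, P, S} → EE | SE | b | bS | bb | bf | f.
P: inherits non-unit rules of {P} → EE | f.

S -> f | EE | bS | bb | bf; E -> b | f | EE | SE | bS | bb | bf; P -> f | EE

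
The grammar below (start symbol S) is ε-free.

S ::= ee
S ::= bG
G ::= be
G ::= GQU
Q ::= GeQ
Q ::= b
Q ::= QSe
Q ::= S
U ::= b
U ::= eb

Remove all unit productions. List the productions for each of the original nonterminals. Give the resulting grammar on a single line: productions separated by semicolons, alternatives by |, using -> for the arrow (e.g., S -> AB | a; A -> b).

Unit productions: Q->S.
Unit pairs (A ⇒* B via units): (Q,S).
S: inherits non-unit rules of {S} → bG | ee.
G: inherits non-unit rules of {G} → GQU | be.
Q: inherits non-unit rules of {Q, S} → GeQ | QSe | b | bG | ee.
U: inherits non-unit rules of {U} → b | eb.

S -> bG | ee; G -> be | GQU; Q -> b | bG | ee | GeQ | QSe; U -> b | eb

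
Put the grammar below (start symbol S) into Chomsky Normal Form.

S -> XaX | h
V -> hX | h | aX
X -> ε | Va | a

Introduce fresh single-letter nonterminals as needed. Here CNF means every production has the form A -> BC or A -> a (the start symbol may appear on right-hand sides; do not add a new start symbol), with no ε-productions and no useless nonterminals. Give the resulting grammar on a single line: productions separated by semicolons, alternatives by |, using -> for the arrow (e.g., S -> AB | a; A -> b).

Nullable: {X}; after ε-elimination: S -> a | h | Xa | aX | XaX; V -> a | h | aX | hX; X -> a | Va.
No unit productions to eliminate.
TERM: introduce A -> a, B -> h and substitute in every rule of length ≥2.
BIN: S -> XAX becomes S -> XC, C -> AX.

S -> a | h | AX | XA | XC; A -> a; B -> h; C -> AX; V -> a | h | AX | BX; X -> a | VA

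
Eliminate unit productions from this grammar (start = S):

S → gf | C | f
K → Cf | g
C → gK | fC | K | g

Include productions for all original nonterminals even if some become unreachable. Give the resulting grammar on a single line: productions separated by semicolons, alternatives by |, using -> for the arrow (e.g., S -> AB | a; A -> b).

S -> f | g | Cf | fC | gK | gf; C -> g | Cf | fC | gK; K -> g | Cf

Unit productions: C->K, S->C.
Unit pairs (A ⇒* B via units): (C,K), (S,C), (S,K).
S: inherits non-unit rules of {C, K, S} → Cf | f | fC | g | gK | gf.
C: inherits non-unit rules of {C, K} → Cf | fC | g | gK.
K: inherits non-unit rules of {K} → Cf | g.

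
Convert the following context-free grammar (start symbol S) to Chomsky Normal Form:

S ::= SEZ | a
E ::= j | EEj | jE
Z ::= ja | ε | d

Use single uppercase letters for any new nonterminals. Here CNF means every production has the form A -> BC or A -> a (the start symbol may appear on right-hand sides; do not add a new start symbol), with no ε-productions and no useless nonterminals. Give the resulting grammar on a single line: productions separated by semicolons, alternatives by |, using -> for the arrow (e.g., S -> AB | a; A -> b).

S -> a | SD | SE; A -> j; B -> a; C -> EA; D -> EZ; E -> j | AE | EC; Z -> d | AB

Nullable: {Z}; after ε-elimination: S -> a | SE | SEZ; E -> j | jE | EEj; Z -> d | ja.
No unit productions to eliminate.
TERM: introduce B -> a, A -> j and substitute in every rule of length ≥2.
BIN: E -> EEA becomes E -> EC, C -> EA; S -> SEZ becomes S -> SD, D -> EZ.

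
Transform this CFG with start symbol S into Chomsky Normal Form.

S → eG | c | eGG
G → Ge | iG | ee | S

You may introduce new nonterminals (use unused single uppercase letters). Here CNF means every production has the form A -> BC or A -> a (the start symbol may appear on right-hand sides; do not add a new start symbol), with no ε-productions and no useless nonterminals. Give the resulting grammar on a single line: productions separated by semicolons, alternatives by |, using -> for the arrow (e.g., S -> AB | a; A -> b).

No ε-productions.
After unit-elimination: S -> c | eG | eGG; G -> c | Ge | eG | ee | iG | eGG.
TERM: introduce A -> e, B -> i and substitute in every rule of length ≥2.
BIN: G -> AGG becomes G -> AC, C -> GG; S -> AGG becomes S -> AD, D -> GG.

S -> c | AD | AG; A -> e; B -> i; C -> GG; D -> GG; G -> c | AA | AC | AG | BG | GA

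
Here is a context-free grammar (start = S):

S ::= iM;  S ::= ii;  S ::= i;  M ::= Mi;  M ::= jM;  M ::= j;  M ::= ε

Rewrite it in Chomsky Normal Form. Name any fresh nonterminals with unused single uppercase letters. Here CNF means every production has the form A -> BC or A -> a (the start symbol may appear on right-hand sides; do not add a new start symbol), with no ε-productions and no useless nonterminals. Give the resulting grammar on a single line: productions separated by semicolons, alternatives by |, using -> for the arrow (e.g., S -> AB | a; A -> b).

S -> i | AA | AM; A -> i; B -> j; M -> i | j | BM | MA

Nullable: {M}; after ε-elimination: S -> i | iM | ii; M -> i | j | Mi | jM.
No unit productions to eliminate.
TERM: introduce A -> i, B -> j and substitute in every rule of length ≥2.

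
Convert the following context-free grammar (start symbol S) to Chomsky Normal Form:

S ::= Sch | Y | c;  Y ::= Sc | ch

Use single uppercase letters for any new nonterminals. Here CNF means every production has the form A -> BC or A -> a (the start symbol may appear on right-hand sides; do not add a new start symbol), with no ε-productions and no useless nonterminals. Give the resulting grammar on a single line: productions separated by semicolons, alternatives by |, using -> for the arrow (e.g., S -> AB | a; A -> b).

S -> c | AB | SA | SC; A -> c; B -> h; C -> AB

No ε-productions.
After unit-elimination: S -> c | Sc | ch | Sch; Y -> Sc | ch.
TERM: introduce A -> c, B -> h and substitute in every rule of length ≥2.
BIN: S -> SAB becomes S -> SC, C -> AB.
Drop unreachable/unproductive: Y.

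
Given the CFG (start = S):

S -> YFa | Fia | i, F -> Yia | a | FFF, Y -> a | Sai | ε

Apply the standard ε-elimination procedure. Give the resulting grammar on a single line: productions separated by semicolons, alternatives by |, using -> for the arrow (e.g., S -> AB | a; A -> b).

Nullable set: {Y}.
S -> YFa: Y nullable, giving Fa | YFa.
F -> Yia: Y nullable, giving Yia | ia.
Drop Y -> ε.
Unchanged (no nullable symbols): S -> Fia; S -> i; F -> FFF; F -> a; Y -> Sai; Y -> a.

S -> i | Fa | Fia | YFa; F -> a | ia | FFF | Yia; Y -> a | Sai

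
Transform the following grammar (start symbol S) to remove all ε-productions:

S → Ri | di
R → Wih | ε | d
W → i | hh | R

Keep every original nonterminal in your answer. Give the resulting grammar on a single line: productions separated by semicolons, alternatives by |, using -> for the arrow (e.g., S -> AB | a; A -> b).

S -> i | Ri | di; R -> d | ih | Wih; W -> R | i | hh

Nullable set: {R, W}.
S -> Ri: R nullable, giving Ri | i.
Drop R -> ε.
R -> Wih: W nullable, giving Wih | ih.
W -> R: R nullable, giving R.
Unchanged (no nullable symbols): S -> di; R -> d; W -> hh; W -> i.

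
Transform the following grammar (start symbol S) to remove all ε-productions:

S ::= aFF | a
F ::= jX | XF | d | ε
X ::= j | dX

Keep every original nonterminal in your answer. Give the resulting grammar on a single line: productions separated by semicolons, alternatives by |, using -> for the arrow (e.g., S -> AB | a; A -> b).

S -> a | aF | aFF; F -> X | d | XF | jX; X -> j | dX

Nullable set: {F}.
S -> aFF: F, F nullable, giving a | aF | aFF.
Drop F -> ε.
F -> XF: F nullable, giving X | XF.
Unchanged (no nullable symbols): S -> a; F -> d; F -> jX; X -> dX; X -> j.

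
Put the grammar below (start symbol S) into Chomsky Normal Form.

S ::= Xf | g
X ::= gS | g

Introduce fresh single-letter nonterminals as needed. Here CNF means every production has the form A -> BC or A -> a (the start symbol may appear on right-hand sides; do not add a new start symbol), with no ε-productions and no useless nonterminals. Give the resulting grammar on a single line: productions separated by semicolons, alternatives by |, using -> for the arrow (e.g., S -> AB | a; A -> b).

S -> g | XA; A -> f; B -> g; X -> g | BS

No ε-productions.
No unit productions to eliminate.
TERM: introduce A -> f, B -> g and substitute in every rule of length ≥2.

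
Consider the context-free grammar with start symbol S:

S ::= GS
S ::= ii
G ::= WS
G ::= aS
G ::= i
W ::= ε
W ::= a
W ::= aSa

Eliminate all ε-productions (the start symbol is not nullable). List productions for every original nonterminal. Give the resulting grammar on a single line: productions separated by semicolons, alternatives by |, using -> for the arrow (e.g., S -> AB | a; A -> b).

Nullable set: {W}.
G -> WS: W nullable, giving S | WS.
Drop W -> ε.
Unchanged (no nullable symbols): S -> GS; S -> ii; G -> aS; G -> i; W -> a; W -> aSa.

S -> GS | ii; G -> S | i | WS | aS; W -> a | aSa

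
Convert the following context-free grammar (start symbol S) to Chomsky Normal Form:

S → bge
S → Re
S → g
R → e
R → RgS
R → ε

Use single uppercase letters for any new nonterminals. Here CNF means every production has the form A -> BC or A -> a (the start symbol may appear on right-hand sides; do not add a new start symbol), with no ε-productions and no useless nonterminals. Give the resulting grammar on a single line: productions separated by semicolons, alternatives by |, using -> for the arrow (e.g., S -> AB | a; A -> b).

S -> e | g | CE | RB; A -> g; B -> e; C -> b; D -> AS; E -> AB; R -> e | AS | RD

Nullable: {R}; after ε-elimination: S -> e | g | Re | bge; R -> e | gS | RgS.
No unit productions to eliminate.
TERM: introduce C -> b, B -> e, A -> g and substitute in every rule of length ≥2.
BIN: R -> RAS becomes R -> RD, D -> AS; S -> CAB becomes S -> CE, E -> AB.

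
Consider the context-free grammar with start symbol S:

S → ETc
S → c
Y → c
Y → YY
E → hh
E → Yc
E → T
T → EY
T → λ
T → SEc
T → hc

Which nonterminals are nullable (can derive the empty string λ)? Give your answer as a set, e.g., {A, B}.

{E, T}

Directly nullable (have an ε-rule): {T}.
E is nullable via E -> T (every symbol on the right is already known nullable).
Not nullable: S, Y — each has a terminal in every rule's right-hand side or depends on a non-nullable symbol.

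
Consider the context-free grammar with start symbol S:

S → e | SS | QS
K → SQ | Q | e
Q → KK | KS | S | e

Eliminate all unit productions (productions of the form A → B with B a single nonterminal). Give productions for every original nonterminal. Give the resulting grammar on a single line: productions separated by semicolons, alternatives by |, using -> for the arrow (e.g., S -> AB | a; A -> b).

Unit productions: K->Q, Q->S.
Unit pairs (A ⇒* B via units): (K,Q), (K,S), (Q,S).
S: inherits non-unit rules of {S} → QS | SS | e.
K: inherits non-unit rules of {K, Q, S} → KK | KS | QS | SQ | SS | e.
Q: inherits non-unit rules of {Q, S} → KK | KS | QS | SS | e.

S -> e | QS | SS; K -> e | KK | KS | QS | SQ | SS; Q -> e | KK | KS | QS | SS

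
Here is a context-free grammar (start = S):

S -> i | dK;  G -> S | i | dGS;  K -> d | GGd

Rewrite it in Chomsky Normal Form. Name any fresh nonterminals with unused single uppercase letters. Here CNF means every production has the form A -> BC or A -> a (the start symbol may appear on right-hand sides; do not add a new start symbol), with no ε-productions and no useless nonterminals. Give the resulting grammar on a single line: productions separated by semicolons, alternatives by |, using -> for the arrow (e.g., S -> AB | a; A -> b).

No ε-productions.
After unit-elimination: S -> i | dK; G -> i | dK | dGS; K -> d | GGd.
TERM: introduce A -> d and substitute in every rule of length ≥2.
BIN: G -> AGS becomes G -> AB, B -> GS; K -> GGA becomes K -> GC, C -> GA.

S -> i | AK; A -> d; B -> GS; C -> GA; G -> i | AB | AK; K -> d | GC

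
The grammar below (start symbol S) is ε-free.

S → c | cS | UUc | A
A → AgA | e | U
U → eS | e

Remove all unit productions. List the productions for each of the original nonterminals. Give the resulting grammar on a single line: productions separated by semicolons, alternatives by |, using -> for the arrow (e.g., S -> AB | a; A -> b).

Unit productions: A->U, S->A.
Unit pairs (A ⇒* B via units): (A,U), (S,A), (S,U).
S: inherits non-unit rules of {A, S, U} → AgA | UUc | c | cS | e | eS.
A: inherits non-unit rules of {A, U} → AgA | e | eS.
U: inherits non-unit rules of {U} → e | eS.

S -> c | e | cS | eS | AgA | UUc; A -> e | eS | AgA; U -> e | eS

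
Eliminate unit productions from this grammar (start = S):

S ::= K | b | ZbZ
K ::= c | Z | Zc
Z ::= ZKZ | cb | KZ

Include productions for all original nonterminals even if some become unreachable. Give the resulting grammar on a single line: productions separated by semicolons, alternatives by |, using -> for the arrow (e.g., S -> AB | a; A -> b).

S -> b | c | KZ | Zc | cb | ZKZ | ZbZ; K -> c | KZ | Zc | cb | ZKZ; Z -> KZ | cb | ZKZ

Unit productions: K->Z, S->K.
Unit pairs (A ⇒* B via units): (K,Z), (S,K), (S,Z).
S: inherits non-unit rules of {K, S, Z} → KZ | ZKZ | ZbZ | Zc | b | c | cb.
K: inherits non-unit rules of {K, Z} → KZ | ZKZ | Zc | c | cb.
Z: inherits non-unit rules of {Z} → KZ | ZKZ | cb.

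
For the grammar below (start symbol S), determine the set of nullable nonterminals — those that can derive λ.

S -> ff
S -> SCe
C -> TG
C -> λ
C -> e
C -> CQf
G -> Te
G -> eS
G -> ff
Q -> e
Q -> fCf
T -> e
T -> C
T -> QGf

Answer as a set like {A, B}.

{C, T}

Directly nullable (have an ε-rule): {C}.
T is nullable via T -> C (every symbol on the right is already known nullable).
Not nullable: G, Q, S — each has a terminal in every rule's right-hand side or depends on a non-nullable symbol.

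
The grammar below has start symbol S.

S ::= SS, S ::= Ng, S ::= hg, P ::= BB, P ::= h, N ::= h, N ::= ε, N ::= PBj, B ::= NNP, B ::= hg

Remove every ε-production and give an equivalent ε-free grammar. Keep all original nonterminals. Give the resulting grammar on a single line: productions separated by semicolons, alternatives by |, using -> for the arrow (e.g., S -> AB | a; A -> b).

S -> g | Ng | SS | hg; B -> P | NP | hg | NNP; N -> h | PBj; P -> h | BB

Nullable set: {N}.
S -> Ng: N nullable, giving Ng | g.
B -> NNP: N, N nullable, giving NNP | NP | P.
Drop N -> ε.
Unchanged (no nullable symbols): S -> SS; S -> hg; B -> hg; N -> PBj; N -> h; P -> BB; P -> h.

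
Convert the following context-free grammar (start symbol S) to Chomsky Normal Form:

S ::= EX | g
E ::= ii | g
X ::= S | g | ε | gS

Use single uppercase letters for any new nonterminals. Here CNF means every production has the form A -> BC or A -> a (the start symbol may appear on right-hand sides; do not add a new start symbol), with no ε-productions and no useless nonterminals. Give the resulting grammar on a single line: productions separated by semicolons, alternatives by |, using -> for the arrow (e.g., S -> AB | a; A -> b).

Nullable: {X}; after ε-elimination: S -> E | g | EX; E -> g | ii; X -> S | g | gS.
After unit-elimination: S -> g | EX | ii; E -> g | ii; X -> g | EX | gS | ii.
TERM: introduce B -> g, A -> i and substitute in every rule of length ≥2.

S -> g | AA | EX; A -> i; B -> g; E -> g | AA; X -> g | AA | BS | EX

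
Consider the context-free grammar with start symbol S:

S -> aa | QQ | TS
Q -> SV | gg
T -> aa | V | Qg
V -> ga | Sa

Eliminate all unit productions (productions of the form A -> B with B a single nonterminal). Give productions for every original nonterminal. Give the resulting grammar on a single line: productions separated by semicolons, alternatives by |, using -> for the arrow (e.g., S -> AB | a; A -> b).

S -> QQ | TS | aa; Q -> SV | gg; T -> Qg | Sa | aa | ga; V -> Sa | ga

Unit productions: T->V.
Unit pairs (A ⇒* B via units): (T,V).
S: inherits non-unit rules of {S} → QQ | TS | aa.
Q: inherits non-unit rules of {Q} → SV | gg.
T: inherits non-unit rules of {T, V} → Qg | Sa | aa | ga.
V: inherits non-unit rules of {V} → Sa | ga.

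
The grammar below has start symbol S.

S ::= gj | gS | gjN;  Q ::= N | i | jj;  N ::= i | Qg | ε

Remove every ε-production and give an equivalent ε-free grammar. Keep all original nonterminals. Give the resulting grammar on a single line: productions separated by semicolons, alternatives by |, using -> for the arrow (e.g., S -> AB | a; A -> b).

S -> gS | gj | gjN; N -> g | i | Qg; Q -> N | i | jj

Nullable set: {N, Q}.
S -> gjN: N nullable, giving gj | gjN.
Drop N -> ε.
N -> Qg: Q nullable, giving Qg | g.
Q -> N: N nullable, giving N.
Unchanged (no nullable symbols): S -> gS; S -> gj; N -> i; Q -> i; Q -> jj.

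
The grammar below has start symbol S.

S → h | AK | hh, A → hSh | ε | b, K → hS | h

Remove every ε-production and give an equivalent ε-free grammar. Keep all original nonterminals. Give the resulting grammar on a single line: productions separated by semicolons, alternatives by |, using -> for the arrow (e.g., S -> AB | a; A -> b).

S -> K | h | AK | hh; A -> b | hSh; K -> h | hS

Nullable set: {A}.
S -> AK: A nullable, giving AK | K.
Drop A -> ε.
Unchanged (no nullable symbols): S -> h; S -> hh; A -> b; A -> hSh; K -> h; K -> hS.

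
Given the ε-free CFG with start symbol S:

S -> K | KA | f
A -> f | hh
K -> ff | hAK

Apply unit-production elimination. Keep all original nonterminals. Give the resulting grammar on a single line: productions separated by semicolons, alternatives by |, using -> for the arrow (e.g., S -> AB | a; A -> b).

S -> f | KA | ff | hAK; A -> f | hh; K -> ff | hAK

Unit productions: S->K.
Unit pairs (A ⇒* B via units): (S,K).
S: inherits non-unit rules of {K, S} → KA | f | ff | hAK.
A: inherits non-unit rules of {A} → f | hh.
K: inherits non-unit rules of {K} → ff | hAK.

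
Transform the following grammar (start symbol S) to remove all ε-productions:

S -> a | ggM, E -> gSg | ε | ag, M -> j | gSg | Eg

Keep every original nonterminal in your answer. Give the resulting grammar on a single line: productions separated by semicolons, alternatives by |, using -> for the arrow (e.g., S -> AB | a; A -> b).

Nullable set: {E}.
Drop E -> ε.
M -> Eg: E nullable, giving Eg | g.
Unchanged (no nullable symbols): S -> a; S -> ggM; E -> ag; E -> gSg; M -> gSg; M -> j.

S -> a | ggM; E -> ag | gSg; M -> g | j | Eg | gSg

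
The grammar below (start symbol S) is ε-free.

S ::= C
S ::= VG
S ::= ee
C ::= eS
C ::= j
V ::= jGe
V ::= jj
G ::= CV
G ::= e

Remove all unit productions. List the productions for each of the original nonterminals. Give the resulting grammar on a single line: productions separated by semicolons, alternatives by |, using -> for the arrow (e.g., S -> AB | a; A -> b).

Unit productions: S->C.
Unit pairs (A ⇒* B via units): (S,C).
S: inherits non-unit rules of {C, S} → VG | eS | ee | j.
C: inherits non-unit rules of {C} → eS | j.
G: inherits non-unit rules of {G} → CV | e.
V: inherits non-unit rules of {V} → jGe | jj.

S -> j | VG | eS | ee; C -> j | eS; G -> e | CV; V -> jj | jGe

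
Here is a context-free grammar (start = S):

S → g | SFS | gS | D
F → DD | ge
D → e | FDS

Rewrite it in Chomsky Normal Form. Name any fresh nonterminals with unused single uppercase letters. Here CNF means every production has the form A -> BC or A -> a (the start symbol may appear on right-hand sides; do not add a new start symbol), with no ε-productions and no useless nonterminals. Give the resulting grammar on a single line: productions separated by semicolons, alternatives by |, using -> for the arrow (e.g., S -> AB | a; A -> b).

No ε-productions.
After unit-elimination: S -> e | g | gS | FDS | SFS; D -> e | FDS; F -> DD | ge.
TERM: introduce B -> e, A -> g and substitute in every rule of length ≥2.
BIN: D -> FDS becomes D -> FC, C -> DS; S -> FDS becomes S -> FE, E -> DS; S -> SFS becomes S -> SG, G -> FS.

S -> e | g | AS | FE | SG; A -> g; B -> e; C -> DS; D -> e | FC; E -> DS; F -> AB | DD; G -> FS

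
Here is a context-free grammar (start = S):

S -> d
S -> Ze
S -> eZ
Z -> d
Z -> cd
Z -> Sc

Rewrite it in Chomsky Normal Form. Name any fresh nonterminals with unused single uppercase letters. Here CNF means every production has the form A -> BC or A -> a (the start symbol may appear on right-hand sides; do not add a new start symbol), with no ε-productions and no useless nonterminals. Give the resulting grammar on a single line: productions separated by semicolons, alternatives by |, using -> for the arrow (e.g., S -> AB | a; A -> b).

S -> d | AZ | ZA; A -> e; B -> c; C -> d; Z -> d | BC | SB

No ε-productions.
No unit productions to eliminate.
TERM: introduce B -> c, C -> d, A -> e and substitute in every rule of length ≥2.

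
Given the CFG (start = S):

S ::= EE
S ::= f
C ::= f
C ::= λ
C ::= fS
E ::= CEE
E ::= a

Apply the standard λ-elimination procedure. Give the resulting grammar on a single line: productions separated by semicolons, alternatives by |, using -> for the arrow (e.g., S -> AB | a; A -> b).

S -> f | EE; C -> f | fS; E -> a | EE | CEE

Nullable set: {C}.
Drop C -> λ.
E -> CEE: C nullable, giving CEE | EE.
Unchanged (no nullable symbols): S -> EE; S -> f; C -> f; C -> fS; E -> a.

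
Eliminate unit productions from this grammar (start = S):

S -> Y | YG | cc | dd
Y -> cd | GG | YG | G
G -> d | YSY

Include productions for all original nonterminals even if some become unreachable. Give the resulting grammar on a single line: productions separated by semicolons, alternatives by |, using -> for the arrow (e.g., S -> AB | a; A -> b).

S -> d | GG | YG | cc | cd | dd | YSY; G -> d | YSY; Y -> d | GG | YG | cd | YSY

Unit productions: S->Y, Y->G.
Unit pairs (A ⇒* B via units): (S,G), (S,Y), (Y,G).
S: inherits non-unit rules of {G, S, Y} → GG | YG | YSY | cc | cd | d | dd.
G: inherits non-unit rules of {G} → YSY | d.
Y: inherits non-unit rules of {G, Y} → GG | YG | YSY | cd | d.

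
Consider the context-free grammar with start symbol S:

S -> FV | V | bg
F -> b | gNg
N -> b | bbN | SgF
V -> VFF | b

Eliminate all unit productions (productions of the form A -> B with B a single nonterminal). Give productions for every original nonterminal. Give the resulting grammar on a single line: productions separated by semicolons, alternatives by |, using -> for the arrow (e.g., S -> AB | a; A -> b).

S -> b | FV | bg | VFF; F -> b | gNg; N -> b | SgF | bbN; V -> b | VFF

Unit productions: S->V.
Unit pairs (A ⇒* B via units): (S,V).
S: inherits non-unit rules of {S, V} → FV | VFF | b | bg.
F: inherits non-unit rules of {F} → b | gNg.
N: inherits non-unit rules of {N} → SgF | b | bbN.
V: inherits non-unit rules of {V} → VFF | b.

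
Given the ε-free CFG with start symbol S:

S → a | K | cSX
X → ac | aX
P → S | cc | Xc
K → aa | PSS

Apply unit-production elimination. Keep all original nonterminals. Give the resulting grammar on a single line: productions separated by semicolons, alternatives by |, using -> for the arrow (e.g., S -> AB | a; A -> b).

S -> a | aa | PSS | cSX; K -> aa | PSS; P -> a | Xc | aa | cc | PSS | cSX; X -> aX | ac

Unit productions: P->S, S->K.
Unit pairs (A ⇒* B via units): (P,K), (P,S), (S,K).
S: inherits non-unit rules of {K, S} → PSS | a | aa | cSX.
K: inherits non-unit rules of {K} → PSS | aa.
P: inherits non-unit rules of {K, P, S} → PSS | Xc | a | aa | cSX | cc.
X: inherits non-unit rules of {X} → aX | ac.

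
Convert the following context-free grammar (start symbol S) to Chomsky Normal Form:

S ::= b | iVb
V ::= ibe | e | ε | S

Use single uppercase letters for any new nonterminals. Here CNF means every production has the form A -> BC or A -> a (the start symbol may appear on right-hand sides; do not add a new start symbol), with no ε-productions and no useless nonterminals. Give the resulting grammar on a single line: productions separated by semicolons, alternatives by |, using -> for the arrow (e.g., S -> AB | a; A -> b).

S -> b | AB | AD; A -> i; B -> b; C -> e; D -> VB; E -> BC; F -> VB; V -> b | e | AB | AE | AF

Nullable: {V}; after ε-elimination: S -> b | ib | iVb; V -> S | e | ibe.
After unit-elimination: S -> b | ib | iVb; V -> b | e | ib | iVb | ibe.
TERM: introduce B -> b, C -> e, A -> i and substitute in every rule of length ≥2.
BIN: S -> AVB becomes S -> AD, D -> VB; V -> ABC becomes V -> AE, E -> BC; V -> AVB becomes V -> AF, F -> VB.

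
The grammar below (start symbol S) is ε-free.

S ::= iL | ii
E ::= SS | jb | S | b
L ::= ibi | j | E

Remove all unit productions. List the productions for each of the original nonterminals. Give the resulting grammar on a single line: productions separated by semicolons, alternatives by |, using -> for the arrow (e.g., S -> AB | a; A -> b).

S -> iL | ii; E -> b | SS | iL | ii | jb; L -> b | j | SS | iL | ii | jb | ibi

Unit productions: E->S, L->E.
Unit pairs (A ⇒* B via units): (E,S), (L,E), (L,S).
S: inherits non-unit rules of {S} → iL | ii.
E: inherits non-unit rules of {E, S} → SS | b | iL | ii | jb.
L: inherits non-unit rules of {E, L, S} → SS | b | iL | ibi | ii | j | jb.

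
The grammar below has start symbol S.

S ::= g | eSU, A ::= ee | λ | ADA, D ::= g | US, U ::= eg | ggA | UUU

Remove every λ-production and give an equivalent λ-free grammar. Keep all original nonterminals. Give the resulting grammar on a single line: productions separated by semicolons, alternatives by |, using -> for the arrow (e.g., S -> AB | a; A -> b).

S -> g | eSU; A -> D | AD | DA | ee | ADA; D -> g | US; U -> eg | gg | UUU | ggA

Nullable set: {A}.
Drop A -> λ.
A -> ADA: A, A nullable, giving AD | ADA | D | DA.
U -> ggA: A nullable, giving gg | ggA.
Unchanged (no nullable symbols): S -> eSU; S -> g; A -> ee; D -> US; D -> g; U -> UUU; U -> eg.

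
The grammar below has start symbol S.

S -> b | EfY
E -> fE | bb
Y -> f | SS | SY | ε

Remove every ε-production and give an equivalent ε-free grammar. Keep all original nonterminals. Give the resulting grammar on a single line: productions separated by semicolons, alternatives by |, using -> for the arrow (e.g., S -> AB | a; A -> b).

Nullable set: {Y}.
S -> EfY: Y nullable, giving Ef | EfY.
Drop Y -> ε.
Y -> SY: Y nullable, giving S | SY.
Unchanged (no nullable symbols): S -> b; E -> bb; E -> fE; Y -> SS; Y -> f.

S -> b | Ef | EfY; E -> bb | fE; Y -> S | f | SS | SY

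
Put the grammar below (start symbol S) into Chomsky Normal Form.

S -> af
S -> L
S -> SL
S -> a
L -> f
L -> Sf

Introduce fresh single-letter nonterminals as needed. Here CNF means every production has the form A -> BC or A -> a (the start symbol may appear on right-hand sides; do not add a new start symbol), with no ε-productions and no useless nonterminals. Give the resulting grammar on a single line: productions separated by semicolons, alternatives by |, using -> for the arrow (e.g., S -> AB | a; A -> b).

S -> a | f | BA | SA | SL; A -> f; B -> a; L -> f | SA

No ε-productions.
After unit-elimination: S -> a | f | SL | Sf | af; L -> f | Sf.
TERM: introduce B -> a, A -> f and substitute in every rule of length ≥2.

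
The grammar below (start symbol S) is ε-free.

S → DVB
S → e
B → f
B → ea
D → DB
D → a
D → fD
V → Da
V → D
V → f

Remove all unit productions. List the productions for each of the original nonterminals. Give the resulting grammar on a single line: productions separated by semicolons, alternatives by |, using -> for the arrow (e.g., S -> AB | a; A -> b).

Unit productions: V->D.
Unit pairs (A ⇒* B via units): (V,D).
S: inherits non-unit rules of {S} → DVB | e.
B: inherits non-unit rules of {B} → ea | f.
D: inherits non-unit rules of {D} → DB | a | fD.
V: inherits non-unit rules of {D, V} → DB | Da | a | f | fD.

S -> e | DVB; B -> f | ea; D -> a | DB | fD; V -> a | f | DB | Da | fD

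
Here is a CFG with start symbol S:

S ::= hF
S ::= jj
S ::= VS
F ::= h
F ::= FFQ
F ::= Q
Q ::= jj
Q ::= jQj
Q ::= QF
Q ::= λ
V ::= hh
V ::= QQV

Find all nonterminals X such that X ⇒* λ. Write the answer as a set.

{F, Q}

Directly nullable (have an ε-rule): {Q}.
F is nullable via F -> Q (every symbol on the right is already known nullable).
Not nullable: S, V — each has a terminal in every rule's right-hand side or depends on a non-nullable symbol.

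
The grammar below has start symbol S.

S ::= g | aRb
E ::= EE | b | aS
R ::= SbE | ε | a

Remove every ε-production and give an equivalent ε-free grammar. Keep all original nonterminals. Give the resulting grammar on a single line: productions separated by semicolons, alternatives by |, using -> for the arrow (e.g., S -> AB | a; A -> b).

Nullable set: {R}.
S -> aRb: R nullable, giving aRb | ab.
Drop R -> ε.
Unchanged (no nullable symbols): S -> g; E -> EE; E -> aS; E -> b; R -> SbE; R -> a.

S -> g | ab | aRb; E -> b | EE | aS; R -> a | SbE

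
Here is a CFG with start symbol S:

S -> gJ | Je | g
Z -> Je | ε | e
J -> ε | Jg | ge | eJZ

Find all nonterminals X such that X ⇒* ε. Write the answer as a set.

Directly nullable (have an ε-rule): {J, Z}.
Not nullable: S — each has a terminal in every rule's right-hand side or depends on a non-nullable symbol.

{J, Z}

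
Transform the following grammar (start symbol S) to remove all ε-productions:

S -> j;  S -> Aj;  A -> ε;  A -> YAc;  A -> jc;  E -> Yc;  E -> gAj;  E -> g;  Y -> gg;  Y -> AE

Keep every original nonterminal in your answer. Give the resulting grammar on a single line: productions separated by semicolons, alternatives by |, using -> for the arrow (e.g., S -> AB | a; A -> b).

S -> j | Aj; A -> Yc | jc | YAc; E -> g | Yc | gj | gAj; Y -> E | AE | gg

Nullable set: {A}.
S -> Aj: A nullable, giving Aj | j.
Drop A -> ε.
A -> YAc: A nullable, giving YAc | Yc.
E -> gAj: A nullable, giving gAj | gj.
Y -> AE: A nullable, giving AE | E.
Unchanged (no nullable symbols): S -> j; A -> jc; E -> Yc; E -> g; Y -> gg.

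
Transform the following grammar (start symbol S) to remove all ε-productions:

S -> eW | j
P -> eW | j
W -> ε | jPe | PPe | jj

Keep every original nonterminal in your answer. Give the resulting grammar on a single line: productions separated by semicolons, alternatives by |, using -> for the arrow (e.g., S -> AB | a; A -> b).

S -> e | j | eW; P -> e | j | eW; W -> jj | PPe | jPe

Nullable set: {W}.
S -> eW: W nullable, giving e | eW.
P -> eW: W nullable, giving e | eW.
Drop W -> ε.
Unchanged (no nullable symbols): S -> j; P -> j; W -> PPe; W -> jPe; W -> jj.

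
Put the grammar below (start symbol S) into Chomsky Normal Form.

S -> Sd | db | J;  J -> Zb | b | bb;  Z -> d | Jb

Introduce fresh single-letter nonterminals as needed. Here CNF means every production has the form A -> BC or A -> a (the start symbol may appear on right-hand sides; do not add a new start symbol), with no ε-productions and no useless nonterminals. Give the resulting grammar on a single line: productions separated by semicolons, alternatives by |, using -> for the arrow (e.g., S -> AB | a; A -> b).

No ε-productions.
After unit-elimination: S -> b | Sd | Zb | bb | db; J -> b | Zb | bb; Z -> d | Jb.
TERM: introduce A -> b, B -> d and substitute in every rule of length ≥2.

S -> b | AA | BA | SB | ZA; A -> b; B -> d; J -> b | AA | ZA; Z -> d | JA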